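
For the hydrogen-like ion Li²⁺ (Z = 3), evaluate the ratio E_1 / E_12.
144.0000

Using E_n = -13.6057 Z² / n² eV with Z = 3:

E_1 = -13.6057 × 3² / 1² = -122.4513 / 1 = -122.4513000000 eV
E_12 = -13.6057 × 3² / 12² = -122.4513 / 144 = -0.8503562500 eV

The ratio is:
E_1/E_12 = (-122.4513000000) / (-0.8503562500)
E_1/E_12 = (-122.4513/1) / (-122.4513/144)
E_1/E_12 = 144/1
E_1/E_12 = 144.0000
(Note: the Z² factors cancel in the ratio.)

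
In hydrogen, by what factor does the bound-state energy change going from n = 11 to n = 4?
7.5625

Using E_n = -13.6057 Z² / n² eV with Z = 1:

E_4 = -13.6057 / 4² = -13.6057 / 16 = -0.8503562500 eV
E_11 = -13.6057 / 11² = -13.6057 / 121 = -0.1124438017 eV

The ratio is:
E_4/E_11 = (-0.8503562500) / (-0.1124438017)
E_4/E_11 = (-13.6057/16) / (-13.6057/121)
E_4/E_11 = 121/16
E_4/E_11 = 7.5625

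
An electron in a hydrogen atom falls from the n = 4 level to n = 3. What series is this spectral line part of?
Paschen series

The spectral series in hydrogen are named based on the final (lower) energy level:
- Lyman series: n_final = 1 (ultraviolet)
- Balmer series: n_final = 2 (visible/near-UV)
- Paschen series: n_final = 3 (infrared)
- Brackett series: n_final = 4 (infrared)
- Pfund series: n_final = 5 (far infrared)

Since this transition ends at n = 3, it belongs to the Paschen series.

For reference, this 4 → 3 line has photon energy
ΔE = 13.6057 eV × (1/3² - 1/4²) = 0.66138819444 eV,
corresponding to wavelength λ = hc/ΔE = 1239.84 eV·nm / 0.66138819444 eV = 1874.60256 nm in the infrared region.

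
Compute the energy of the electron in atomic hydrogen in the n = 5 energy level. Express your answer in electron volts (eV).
-0.54 eV

The energy levels of a hydrogen-like atom are given by:
E_n = -13.6057 eV / n²

For n = 5:
E_5 = -13.6057 eV / 5²
E_5 = -13.6057 eV / 25
E_5 = -0.54 eV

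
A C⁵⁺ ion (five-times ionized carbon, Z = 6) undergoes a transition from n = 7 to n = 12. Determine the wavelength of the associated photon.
188.008 nm

First, find the transition energy using E_n = -13.6057 Z² / n² eV:
E_7 = -13.6057 × 6² / 7² = -9.9960245 eV
E_12 = -13.6057 × 6² / 12² = -3.4014250 eV

Photon energy: |ΔE| = |E_12 - E_7| = 6.5945995 eV

Convert to wavelength using E = hc/λ with hc = 1239.84 eV·nm:
λ = hc/E = 1239.84 eV·nm / 6.5945995 eV
λ = 188.008 nm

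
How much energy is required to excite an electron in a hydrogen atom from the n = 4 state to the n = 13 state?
0.770 eV

The energy levels of a hydrogen-like atom are E_n = -13.6057 eV / n².

Energy at n = 4: E_4 = -13.6057 / 4² = -0.850356 eV
Energy at n = 13: E_13 = -13.6057 / 13² = -0.080507 eV

The excitation energy is the difference:
ΔE = E_13 - E_4
ΔE = -0.080507 - (-0.850356)
ΔE = 0.770 eV

Since this is positive, energy must be absorbed (photon absorption).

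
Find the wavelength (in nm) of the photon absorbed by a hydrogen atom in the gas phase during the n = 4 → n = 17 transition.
1543.476 nm

First, find the transition energy using E_n = -13.6057 / n² eV:
E_4 = -13.6057 / 4² = -0.850356250 eV
E_17 = -13.6057 / 17² = -0.047078547 eV

Photon energy: |ΔE| = |E_17 - E_4| = 0.803277703 eV

Convert to wavelength using E = hc/λ with hc = 1239.84 eV·nm:
λ = hc/E = 1239.84 eV·nm / 0.803277703 eV
λ = 1543.476 nm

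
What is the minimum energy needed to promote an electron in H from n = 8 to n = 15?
0.152 eV

The energy levels of a hydrogen-like atom are E_n = -13.6057 eV / n².

Energy at n = 8: E_8 = -13.6057 / 8² = -0.212589 eV
Energy at n = 15: E_15 = -13.6057 / 15² = -0.060470 eV

The excitation energy is the difference:
ΔE = E_15 - E_8
ΔE = -0.060470 - (-0.212589)
ΔE = 0.152 eV

Since this is positive, energy must be absorbed (photon absorption).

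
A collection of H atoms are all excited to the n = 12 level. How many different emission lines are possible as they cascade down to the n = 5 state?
28

The electron can occupy levels n = 5, 6, ..., 12 during de-excitation — that is m = 12 - 5 + 1 = 8 distinct levels.

The number of distinct spectral lines equals the number of ways to choose 2 of these m levels (each pair gives one possible emission transition):

Number of lines = m(m-1)/2 = 8×7/2 = 28

These correspond to all possible transitions between the 8 levels:
12 → 11, 12 → 10, 12 → 9, 12 → 8, 12 → 7, 12 → 6, 12 → 5, 11 → 10...

Each transition produces a photon with a unique energy (and thus wavelength). This count does not depend on Z.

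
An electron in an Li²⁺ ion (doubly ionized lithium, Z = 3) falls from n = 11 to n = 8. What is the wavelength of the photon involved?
1375.6018 nm

First, find the transition energy using E_n = -13.6057 Z² / n² eV:
E_11 = -13.6057 × 3² / 11² = -1.0119942149 eV
E_8 = -13.6057 × 3² / 8² = -1.9133015625 eV

Photon energy: |ΔE| = |E_8 - E_11| = 0.9013073476 eV

Convert to wavelength using E = hc/λ with hc = 1239.84 eV·nm:
λ = hc/E = 1239.84 eV·nm / 0.9013073476 eV
λ = 1375.6018 nm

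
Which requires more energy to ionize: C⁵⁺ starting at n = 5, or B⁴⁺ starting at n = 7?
C⁵⁺ at n = 5 (E = -19.59 eV)

Using E_n = -13.6057 Z² / n² eV:

C⁵⁺ (Z = 6) at n = 5:
E = -13.6057 × 6² / 5² = -13.6057 × 36 / 25 = -19.59221 eV

B⁴⁺ (Z = 5) at n = 7:
E = -13.6057 × 5² / 7² = -13.6057 × 25 / 49 = -6.94168 eV

Since -19.59221 eV < -6.94168 eV,
C⁵⁺ at n = 5 is more tightly bound (requires more energy to ionize).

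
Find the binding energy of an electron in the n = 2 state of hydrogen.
3.4014 eV

The ionization energy is the energy needed to remove the electron completely (n → ∞).

For hydrogen, E_n = -13.6057 eV / n².

At n = 2: E_2 = -13.6057 / 2² = -3.4014250 eV
At n = ∞: E_∞ = 0 eV

Ionization energy = E_∞ - E_2 = 0 - (-3.4014250) = 3.4014250 eV
Ionization energy ≈ 3.4014 eV

This is also called the binding energy of the electron in state n = 2.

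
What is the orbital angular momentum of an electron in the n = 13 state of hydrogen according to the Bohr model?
1.37094e-33 J·s (or 13ℏ)

In the Bohr model, angular momentum is quantized:
L = nℏ

where ℏ = h/(2π) = 1.0545718e-34 J·s

For n = 13:
L = 13 × 1.0545718e-34 J·s
L = 1.37094e-33 J·s

This can also be written as L = 13ℏ.
The angular momentum is an integer multiple of the reduced Planck constant.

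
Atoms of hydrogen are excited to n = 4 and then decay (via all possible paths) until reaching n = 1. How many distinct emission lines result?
6

The electron can occupy levels n = 1, 2, ..., 4 during de-excitation — that is m = 4 - 1 + 1 = 4 distinct levels.

The number of distinct spectral lines equals the number of ways to choose 2 of these m levels (each pair gives one possible emission transition):

Number of lines = m(m-1)/2 = 4×3/2 = 6

These correspond to all possible transitions between the 4 levels:
4 → 3, 4 → 2, 4 → 1, 3 → 2, 3 → 1, 2 → 1

Each transition produces a photon with a unique energy (and thus wavelength). This count does not depend on Z.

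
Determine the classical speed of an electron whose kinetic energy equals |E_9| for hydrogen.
2.4308e+05 m/s (or 0.081% of c)

The binding energy at n = 9 for hydrogen is:
E_9 = -13.6057/9² = -0.16797160 eV
|E_9| = 0.16797160 eV

Convert to Joules:
KE = 0.16797160 eV × (1.602177 × 10⁻¹⁹ J/eV) = 2.691202e-20 J

Using KE = ½mv²:
v = √(2·KE/m_e)
v = √(2 × 2.691202e-20 J / 9.10938 × 10⁻³¹ kg)
v = 2.4308e+05 m/s

This is approximately 0.081% the speed of light.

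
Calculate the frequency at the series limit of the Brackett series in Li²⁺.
1.85e+15 Hz

The series limit corresponds to the transition from n = ∞ to n = 4.
This is the highest energy (shortest wavelength) transition in the Brackett series.

E_∞ = 0 eV
E_4 = -13.6057 × 3² / 4² = -7.653206 eV

Energy at series limit:
ΔE = E_∞ - E_4 = 0 - (-7.653206) = 7.653206 eV
E = 7.653206 eV × (1.602177 × 10⁻¹⁹ J/eV) = 1.2262e-18 J
f = E/h = 1.2262e-18 J / (6.62607 × 10⁻³⁴ J·s) = 1.85e+15 Hz

This energy equals the ionization energy from the n = 4 state of Li²⁺.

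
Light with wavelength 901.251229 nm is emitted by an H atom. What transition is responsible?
n = 10 → n = 3

First, find the photon energy from the wavelength (hc = 1239.84 eV·nm):
E = hc/λ = 1239.84 eV·nm / 901.251229 nm = 1.3756874 eV

The energy levels of hydrogen satisfy E_n = -13.6057 / n² eV, so an emission n_i → n_f releases
ΔE = 13.6057 × (1/n_f² − 1/n_i²) eV.

Setting ΔE equal to the photon energy:
1/n_f² − 1/n_i² = 1.3756874 / 13.6057 = 0.10111111

Since 1/n_i² must be positive, we need 1/n_f² > 0.10111111, i.e. n_f ≤ 3. For each allowed n_f, solve n_i = (1/n_f² − 0.10111111)^(−1/2) and check whether it is a whole number:
  n_f = 1: 1/n_i² = 1.00000000 − 0.10111111 = 0.89888889 → n_i = 1.055  (not an integer) ✗
  n_f = 2: 1/n_i² = 0.25000000 − 0.10111111 = 0.14888889 → n_i = 2.592  (not an integer) ✗
  n_f = 3: 1/n_i² = 0.11111111 − 0.10111111 = 0.01000000 → n_i = 10.000  → integer, n_i = 10 ✓

Only n_f = 3 gives an integer upper level, n_i = 10.

The transition is from n = 10 to n = 3 (emission).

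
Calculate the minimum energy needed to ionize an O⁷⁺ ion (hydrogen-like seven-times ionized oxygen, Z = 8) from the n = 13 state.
5.15 eV

The ionization energy is the energy needed to remove the electron completely (n → ∞).

For a hydrogen-like ion with Z = 8, E_n = -13.6057 Z² / n² eV.

At n = 13: E_13 = -13.6057 × 8² / 13² = -5.15245 eV
At n = ∞: E_∞ = 0 eV

Ionization energy = E_∞ - E_13 = 0 - (-5.15245) = 5.15245 eV
Ionization energy ≈ 5.15 eV

This is also called the binding energy of the electron in state n = 13.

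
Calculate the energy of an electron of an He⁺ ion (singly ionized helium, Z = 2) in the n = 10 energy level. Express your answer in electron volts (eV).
-0.544228 eV

The energy levels of a hydrogen-like atom are given by:
E_n = -13.6057 Z² / n² eV  (with Z = 2 for He⁺)

For n = 10:
E_10 = -13.6057 × 2² / 10²
E_10 = -13.6057 × 4 / 100
E_10 = -0.544228 eV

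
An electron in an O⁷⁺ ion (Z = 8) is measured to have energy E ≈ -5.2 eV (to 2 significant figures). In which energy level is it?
n = 13

The exact energy levels follow E_n = -13.6057 Z² / n² eV with Z = 8.

The measured value (-5.2 eV) is reported to only 2 significant figures, so we must test candidate n values and see which one matches to that precision.

Candidate energies:
  n = 11:  E = -13.6057 × 8² / 11² = -7.19640 eV
  n = 12:  E = -13.6057 × 8² / 12² = -6.04698 eV
  n = 13:  E = -13.6057 × 8² / 13² = -5.15245 eV  ← matches
  n = 14:  E = -13.6057 × 8² / 14² = -4.44268 eV
  n = 15:  E = -13.6057 × 8² / 15² = -3.87007 eV

Checking against the measurement of -5.2 eV (2 sig figs), only n = 13 agrees:
E_13 = -5.15245 eV, which rounds to -5.2 eV ✓

Therefore n = 13.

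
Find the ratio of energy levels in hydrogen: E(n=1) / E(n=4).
16.000

Using E_n = -13.6057 Z² / n² eV with Z = 1:

E_1 = -13.6057 / 1² = -13.6057 / 1 = -13.605700000 eV
E_4 = -13.6057 / 4² = -13.6057 / 16 = -0.850356250 eV

The ratio is:
E_1/E_4 = (-13.605700000) / (-0.850356250)
E_1/E_4 = (-13.6057/1) / (-13.6057/16)
E_1/E_4 = 16/1
E_1/E_4 = 16.000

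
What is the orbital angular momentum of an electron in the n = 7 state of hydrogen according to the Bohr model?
7.38e-34 J·s (or 7ℏ)

In the Bohr model, angular momentum is quantized:
L = nℏ

where ℏ = h/(2π) = 1.0546e-34 J·s

For n = 7:
L = 7 × 1.0546e-34 J·s
L = 7.38e-34 J·s

This can also be written as L = 7ℏ.
The angular momentum is an integer multiple of the reduced Planck constant.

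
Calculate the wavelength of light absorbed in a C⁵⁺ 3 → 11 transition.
24.6123 nm

First, find the transition energy using E_n = -13.6057 Z² / n² eV:
E_3 = -13.6057 × 6² / 3² = -54.422800 eV
E_11 = -13.6057 × 6² / 11² = -4.047977 eV

Photon energy: |ΔE| = |E_11 - E_3| = 50.374823 eV

Convert to wavelength using E = hc/λ with hc = 1239.84 eV·nm:
λ = hc/E = 1239.84 eV·nm / 50.374823 eV
λ = 24.6123 nm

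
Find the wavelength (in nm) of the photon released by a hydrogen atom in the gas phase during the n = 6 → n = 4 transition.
2624.444 nm

First, find the transition energy using E_n = -13.6057 / n² eV:
E_6 = -13.6057 / 6² = -0.377936111 eV
E_4 = -13.6057 / 4² = -0.850356250 eV

Photon energy: |ΔE| = |E_4 - E_6| = 0.472420139 eV

Convert to wavelength using E = hc/λ with hc = 1239.84 eV·nm:
λ = hc/E = 1239.84 eV·nm / 0.472420139 eV
λ = 2624.444 nm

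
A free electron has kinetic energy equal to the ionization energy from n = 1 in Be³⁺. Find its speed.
8.75077e+06 m/s (or 2.918943% of c)

The binding energy at n = 1 for Be³⁺ is:
E_1 = -13.6057 × 4²/1² = -217.69120000 eV
|E_1| = 217.69120000 eV

Convert to Joules:
KE = 217.69120000 eV × (1.602177 × 10⁻¹⁹ J/eV) = 3.4877983e-17 J

Using KE = ½mv²:
v = √(2·KE/m_e)
v = √(2 × 3.4877983e-17 J / 9.10938 × 10⁻³¹ kg)
v = 8.75077e+06 m/s

This is approximately 2.918943% the speed of light.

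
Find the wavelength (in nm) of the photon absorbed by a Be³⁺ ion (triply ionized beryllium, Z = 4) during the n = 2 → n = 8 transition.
24.3004 nm

First, find the transition energy using E_n = -13.6057 Z² / n² eV:
E_2 = -13.6057 × 4² / 2² = -54.422800 eV
E_8 = -13.6057 × 4² / 8² = -3.401425 eV

Photon energy: |ΔE| = |E_8 - E_2| = 51.021375 eV

Convert to wavelength using E = hc/λ with hc = 1239.84 eV·nm:
λ = hc/E = 1239.84 eV·nm / 51.021375 eV
λ = 24.3004 nm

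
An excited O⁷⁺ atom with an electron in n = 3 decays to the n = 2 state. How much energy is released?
120.940 eV

The energy levels are E_n = -13.6057 Z² eV / n².

Energy at n = 3: E_3 = -13.6057 × 8² / 3² = -96.751644 eV
Energy at n = 2: E_2 = -13.6057 × 8² / 2² = -217.691200 eV

For emission (electron falling to lower state), the photon energy is:
E_photon = E_3 - E_2 = |-96.751644 - (-217.691200)|
E_photon = 120.940 eV

This energy is carried away by the emitted photon.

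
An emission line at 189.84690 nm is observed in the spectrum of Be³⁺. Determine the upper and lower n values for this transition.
n = 10 → n = 5

First, find the photon energy from the wavelength (hc = 1239.84 eV·nm):
E = hc/λ = 1239.84 eV·nm / 189.84690 nm = 6.5307361 eV

The energy levels of Be³⁺ satisfy E_n = -13.6057 × 4² / n² eV, so an emission n_i → n_f releases
ΔE = 13.6057 × 4² × (1/n_f² − 1/n_i²) eV.

Setting ΔE equal to the photon energy:
1/n_f² − 1/n_i² = 6.5307361 / (13.6057 × 4²) = 0.030000000

Since 1/n_i² must be positive, we need 1/n_f² > 0.030000000, i.e. n_f ≤ 5. For each allowed n_f, solve n_i = (1/n_f² − 0.030000000)^(−1/2) and check whether it is a whole number:
  n_f = 1: 1/n_i² = 1.000000000 − 0.030000000 = 0.970000000 → n_i = 1.015  (not an integer) ✗
  n_f = 2: 1/n_i² = 0.250000000 − 0.030000000 = 0.220000000 → n_i = 2.132  (not an integer) ✗
  n_f = 3: 1/n_i² = 0.111111111 − 0.030000000 = 0.081111111 → n_i = 3.511  (not an integer) ✗
  n_f = 4: 1/n_i² = 0.062500000 − 0.030000000 = 0.032500000 → n_i = 5.547  (not an integer) ✗
  n_f = 5: 1/n_i² = 0.040000000 − 0.030000000 = 0.010000000 → n_i = 10.000  → integer, n_i = 10 ✓

Only n_f = 5 gives an integer upper level, n_i = 10.

The transition is from n = 10 to n = 5 (emission).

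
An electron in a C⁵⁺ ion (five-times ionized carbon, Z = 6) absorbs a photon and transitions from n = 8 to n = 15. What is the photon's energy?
5.476 eV

The energy levels of a hydrogen-like atom are E_n = -13.6057 Z² eV / n².

Energy at n = 8: E_8 = -13.6057 × 6² / 8² = -7.653206 eV
Energy at n = 15: E_15 = -13.6057 × 6² / 15² = -2.176912 eV

The excitation energy is the difference:
ΔE = E_15 - E_8
ΔE = -2.176912 - (-7.653206)
ΔE = 5.476 eV

Since this is positive, energy must be absorbed (photon absorption).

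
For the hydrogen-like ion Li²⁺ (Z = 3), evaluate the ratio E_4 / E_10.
6.25000

Using E_n = -13.6057 Z² / n² eV with Z = 3:

E_4 = -13.6057 × 3² / 4² = -122.4513 / 16 = -7.65320625000 eV
E_10 = -13.6057 × 3² / 10² = -122.4513 / 100 = -1.22451300000 eV

The ratio is:
E_4/E_10 = (-7.65320625000) / (-1.22451300000)
E_4/E_10 = (-122.4513/16) / (-122.4513/100)
E_4/E_10 = 100/16
E_4/E_10 = 6.25000
(Note: the Z² factors cancel in the ratio.)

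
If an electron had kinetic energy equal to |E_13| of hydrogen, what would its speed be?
1.68284e+05 m/s (or 0.06% of c)

The binding energy at n = 13 for hydrogen is:
E_13 = -13.6057/13² = -0.0805071006 eV
|E_13| = 0.0805071006 eV

Convert to Joules:
KE = 0.0805071006 eV × (1.602177 × 10⁻¹⁹ J/eV) = 1.2898662e-20 J

Using KE = ½mv²:
v = √(2·KE/m_e)
v = √(2 × 1.2898662e-20 J / 9.10938 × 10⁻³¹ kg)
v = 1.68284e+05 m/s

This is approximately 0.06% the speed of light.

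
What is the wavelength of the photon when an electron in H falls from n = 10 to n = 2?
379.694 nm

First, find the transition energy using E_n = -13.6057 / n² eV:
E_10 = -13.6057 / 10² = -0.1360570 eV
E_2 = -13.6057 / 2² = -3.4014250 eV

Photon energy: |ΔE| = |E_2 - E_10| = 3.2653680 eV

Convert to wavelength using E = hc/λ with hc = 1239.84 eV·nm:
λ = hc/E = 1239.84 eV·nm / 3.2653680 eV
λ = 379.694 nm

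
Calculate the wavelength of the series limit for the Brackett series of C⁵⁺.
40.500673 nm

The series limit corresponds to the transition from n = ∞ to n = 4.
This is the highest energy (shortest wavelength) transition in the Brackett series.

E_∞ = 0 eV
E_4 = -13.6057 × 6² / 4² = -30.61282500 eV

Energy at series limit:
ΔE = E_∞ - E_4 = 0 - (-30.61282500) = 30.61282500 eV
λ = hc/E = 1239.84 eV·nm / 30.61282500 eV = 40.500673 nm

This energy equals the ionization energy from the n = 4 state of C⁵⁺.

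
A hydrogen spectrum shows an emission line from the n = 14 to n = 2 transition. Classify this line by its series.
Balmer series

The spectral series in hydrogen are named based on the final (lower) energy level:
- Lyman series: n_final = 1 (ultraviolet)
- Balmer series: n_final = 2 (visible/near-UV)
- Paschen series: n_final = 3 (infrared)
- Brackett series: n_final = 4 (infrared)
- Pfund series: n_final = 5 (far infrared)

Since this transition ends at n = 2, it belongs to the Balmer series.

For reference, this 14 → 2 line has photon energy
ΔE = 13.6057 eV × (1/2² - 1/14²) = 3.33200816 eV,
corresponding to wavelength λ = hc/ΔE = 1239.84 eV·nm / 3.33200816 eV = 372.0999 nm in the visible/near-UV region.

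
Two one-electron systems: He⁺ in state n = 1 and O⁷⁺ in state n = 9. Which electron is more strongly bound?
He⁺ at n = 1 (E = -54.42280 eV)

Using E_n = -13.6057 Z² / n² eV:

He⁺ (Z = 2) at n = 1:
E = -13.6057 × 2² / 1² = -13.6057 × 4 / 1 = -54.42280000 eV

O⁷⁺ (Z = 8) at n = 9:
E = -13.6057 × 8² / 9² = -13.6057 × 64 / 81 = -10.75018272 eV

Since -54.42280000 eV < -10.75018272 eV,
He⁺ at n = 1 is more tightly bound (requires more energy to ionize).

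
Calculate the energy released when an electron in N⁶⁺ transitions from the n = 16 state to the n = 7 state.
11.001 eV

The energy levels are E_n = -13.6057 Z² eV / n².

Energy at n = 16: E_16 = -13.6057 × 7² / 16² = -2.604216 eV
Energy at n = 7: E_7 = -13.6057 × 7² / 7² = -13.605700 eV

For emission (electron falling to lower state), the photon energy is:
E_photon = E_16 - E_7 = |-2.604216 - (-13.605700)|
E_photon = 11.001 eV

This energy is carried away by the emitted photon.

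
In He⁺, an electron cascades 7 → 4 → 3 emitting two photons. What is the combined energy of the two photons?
4.9363 eV

The energy levels of He⁺ are E_n = -13.6057 × 2² / n² eV.

First transition (7 → 4):
ΔE₁ = |E_4 - E_7|
ΔE₁ = |-3.4014250000 - (-1.1106693878)| = 2.2907556 eV

Second transition (4 → 3):
ΔE₂ = |E_3 - E_4|
ΔE₂ = |-6.0469777778 - (-3.4014250000)| = 2.6455528 eV

Total energy released:
E_total = ΔE₁ + ΔE₂ = 2.2907556 + 2.6455528 = 4.9363 eV

Note: This equals the direct transition 7 → 3: 4.9363 eV ✓
Energy is conserved regardless of the path taken.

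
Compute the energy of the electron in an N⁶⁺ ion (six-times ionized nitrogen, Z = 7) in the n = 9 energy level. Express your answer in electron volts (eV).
-8.23 eV

The energy levels of a hydrogen-like atom are given by:
E_n = -13.6057 Z² / n² eV  (with Z = 7 for N⁶⁺)

For n = 9:
E_9 = -13.6057 × 7² / 9²
E_9 = -13.6057 × 49 / 81
E_9 = -8.23 eV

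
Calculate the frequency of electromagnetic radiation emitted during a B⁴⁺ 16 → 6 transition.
1.963e+15 Hz

First, find the transition energy:
E_16 = -13.6057 × 5² / 16² = -1.328682 eV
E_6 = -13.6057 × 5² / 6² = -9.448403 eV
|ΔE| = |E_6 - E_16| = 8.119721 eV

Convert to Joules: E = 8.119721 eV × (1.602177 × 10⁻¹⁹ J/eV) = 1.30092e-18 J

Using E = hf:
f = E/h = 1.30092e-18 J / (6.62607 × 10⁻³⁴ J·s)
f = 1.963e+15 Hz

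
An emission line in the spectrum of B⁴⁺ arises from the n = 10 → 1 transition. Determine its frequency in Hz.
8.142e+16 Hz

First, find the transition energy:
E_10 = -13.6057 × 5² / 10² = -3.40143 eV
E_1 = -13.6057 × 5² / 1² = -340.14250 eV
|ΔE| = |E_1 - E_10| = 336.74107 eV

Convert to Joules: E = 336.74107 eV × (1.602177 × 10⁻¹⁹ J/eV) = 5.39519e-17 J

Using E = hf:
f = E/h = 5.39519e-17 J / (6.62607 × 10⁻³⁴ J·s)
f = 8.142e+16 Hz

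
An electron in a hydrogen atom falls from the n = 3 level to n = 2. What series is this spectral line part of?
Balmer series

The spectral series in hydrogen are named based on the final (lower) energy level:
- Lyman series: n_final = 1 (ultraviolet)
- Balmer series: n_final = 2 (visible/near-UV)
- Paschen series: n_final = 3 (infrared)
- Brackett series: n_final = 4 (infrared)
- Pfund series: n_final = 5 (far infrared)

Since this transition ends at n = 2, it belongs to the Balmer series.

For reference, this 3 → 2 line has photon energy
ΔE = 13.6057 eV × (1/2² - 1/3²) = 1.88968056 eV,
corresponding to wavelength λ = hc/ΔE = 1239.84 eV·nm / 1.88968056 eV = 656.1109 nm in the visible/near-UV region.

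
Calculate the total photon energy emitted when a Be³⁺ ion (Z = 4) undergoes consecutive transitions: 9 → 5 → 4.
10.918154 eV

The energy levels of Be³⁺ are E_n = -13.6057 × 4² / n² eV.

First transition (9 → 5):
ΔE₁ = |E_5 - E_9|
ΔE₁ = |-8.707648000000 - (-2.687545679012)| = 6.020102321 eV

Second transition (5 → 4):
ΔE₂ = |E_4 - E_5|
ΔE₂ = |-13.605700000000 - (-8.707648000000)| = 4.898052000 eV

Total energy released:
E_total = ΔE₁ + ΔE₂ = 6.020102321 + 4.898052000 = 10.918154 eV

Note: This equals the direct transition 9 → 4: 10.918154 eV ✓
Energy is conserved regardless of the path taken.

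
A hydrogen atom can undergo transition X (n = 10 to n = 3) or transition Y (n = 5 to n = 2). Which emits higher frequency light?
5 → 2

Calculate the energy for each transition:

Transition 10 → 3:
ΔE₁ = |E_3 - E_10| = |-13.6057/3² - (-13.6057/10²)|
ΔE₁ = |-1.511744444 - (-0.136057000)| = 1.375687 eV

Transition 5 → 2:
ΔE₂ = |E_2 - E_5| = |-13.6057/2² - (-13.6057/5²)|
ΔE₂ = |-3.401425000 - (-0.544228000)| = 2.857197 eV

Since 2.857197 eV > 1.375687 eV, the transition 5 → 2 emits the more energetic photon.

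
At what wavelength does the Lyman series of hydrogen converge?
91.126513 nm

The series limit corresponds to the transition from n = ∞ to n = 1.
This is the highest energy (shortest wavelength) transition in the Lyman series.

E_∞ = 0 eV
E_1 = -13.6057 / 1² = -13.60570000 eV

Energy at series limit:
ΔE = E_∞ - E_1 = 0 - (-13.60570000) = 13.60570000 eV
λ = hc/E = 1239.84 eV·nm / 13.60570000 eV = 91.126513 nm

This energy equals the ionization energy from the n = 1 state of hydrogen.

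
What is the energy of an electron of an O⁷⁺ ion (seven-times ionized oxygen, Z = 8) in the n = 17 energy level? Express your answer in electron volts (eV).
-3.013 eV

The energy levels of a hydrogen-like atom are given by:
E_n = -13.6057 Z² / n² eV  (with Z = 8 for O⁷⁺)

For n = 17:
E_17 = -13.6057 × 8² / 17²
E_17 = -13.6057 × 64 / 289
E_17 = -3.013 eV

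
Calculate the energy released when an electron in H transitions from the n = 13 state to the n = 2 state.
3.3209 eV

The energy levels are E_n = -13.6057 eV / n².

Energy at n = 13: E_13 = -13.6057 / 13² = -0.0805071 eV
Energy at n = 2: E_2 = -13.6057 / 2² = -3.4014250 eV

For emission (electron falling to lower state), the photon energy is:
E_photon = E_13 - E_2 = |-0.0805071 - (-3.4014250)|
E_photon = 3.3209 eV

This energy is carried away by the emitted photon.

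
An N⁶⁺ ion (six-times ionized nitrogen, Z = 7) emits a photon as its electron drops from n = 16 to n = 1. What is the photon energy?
664.075084 eV

The energy levels are E_n = -13.6057 Z² eV / n².

Energy at n = 16: E_16 = -13.6057 × 7² / 16² = -2.604216016 eV
Energy at n = 1: E_1 = -13.6057 × 7² / 1² = -666.679300000 eV

For emission (electron falling to lower state), the photon energy is:
E_photon = E_16 - E_1 = |-2.604216016 - (-666.679300000)|
E_photon = 664.075084 eV

This energy is carried away by the emitted photon.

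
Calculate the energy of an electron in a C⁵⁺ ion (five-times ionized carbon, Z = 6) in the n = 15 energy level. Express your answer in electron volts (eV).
-2.1769 eV

The energy levels of a hydrogen-like atom are given by:
E_n = -13.6057 Z² / n² eV  (with Z = 6 for C⁵⁺)

For n = 15:
E_15 = -13.6057 × 6² / 15²
E_15 = -13.6057 × 36 / 225
E_15 = -2.1769 eV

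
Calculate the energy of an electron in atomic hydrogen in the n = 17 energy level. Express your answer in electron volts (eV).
-0.047 eV

The energy levels of a hydrogen-like atom are given by:
E_n = -13.6057 eV / n²

For n = 17:
E_17 = -13.6057 eV / 17²
E_17 = -13.6057 eV / 289
E_17 = -0.047 eV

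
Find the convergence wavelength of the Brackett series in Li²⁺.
162.003 nm

The series limit corresponds to the transition from n = ∞ to n = 4.
This is the highest energy (shortest wavelength) transition in the Brackett series.

E_∞ = 0 eV
E_4 = -13.6057 × 3² / 4² = -7.6532063 eV

Energy at series limit:
ΔE = E_∞ - E_4 = 0 - (-7.6532063) = 7.6532063 eV
λ = hc/E = 1239.84 eV·nm / 7.6532063 eV = 162.003 nm

This energy equals the ionization energy from the n = 4 state of Li²⁺.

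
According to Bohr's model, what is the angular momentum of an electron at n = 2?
2.10914e-34 J·s (or 2ℏ)

In the Bohr model, angular momentum is quantized:
L = nℏ

where ℏ = h/(2π) = 1.0545718e-34 J·s

For n = 2:
L = 2 × 1.0545718e-34 J·s
L = 2.10914e-34 J·s

This can also be written as L = 2ℏ.
The angular momentum is an integer multiple of the reduced Planck constant.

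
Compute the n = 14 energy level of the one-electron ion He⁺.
-0.28 eV

For hydrogen-like ions, the energy levels scale with Z²:
E_n = -13.6057 Z² / n² eV

For He⁺ (Z = 2) at n = 14:
E_14 = -13.6057 × 2² / 14²
E_14 = -13.6057 × 4 / 196
E_14 = -54.4228 / 196
E_14 = -0.28 eV

The energy is 4 times more negative than hydrogen at the same n due to the stronger nuclear charge.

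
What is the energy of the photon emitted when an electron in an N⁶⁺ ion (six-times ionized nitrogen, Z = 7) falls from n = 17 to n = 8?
8.1100 eV

The energy levels are E_n = -13.6057 Z² eV / n².

Energy at n = 17: E_17 = -13.6057 × 7² / 17² = -2.3068488 eV
Energy at n = 8: E_8 = -13.6057 × 7² / 8² = -10.4168641 eV

For emission (electron falling to lower state), the photon energy is:
E_photon = E_17 - E_8 = |-2.3068488 - (-10.4168641)|
E_photon = 8.1100 eV

This energy is carried away by the emitted photon.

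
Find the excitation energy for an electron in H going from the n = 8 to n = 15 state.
0.15 eV

The energy levels of a hydrogen-like atom are E_n = -13.6057 eV / n².

Energy at n = 8: E_8 = -13.6057 / 8² = -0.21259 eV
Energy at n = 15: E_15 = -13.6057 / 15² = -0.06047 eV

The excitation energy is the difference:
ΔE = E_15 - E_8
ΔE = -0.06047 - (-0.21259)
ΔE = 0.15 eV

Since this is positive, energy must be absorbed (photon absorption).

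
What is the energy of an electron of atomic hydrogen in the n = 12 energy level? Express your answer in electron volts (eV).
-0.09 eV

The energy levels of a hydrogen-like atom are given by:
E_n = -13.6057 eV / n²

For n = 12:
E_12 = -13.6057 eV / 12²
E_12 = -13.6057 eV / 144
E_12 = -0.09 eV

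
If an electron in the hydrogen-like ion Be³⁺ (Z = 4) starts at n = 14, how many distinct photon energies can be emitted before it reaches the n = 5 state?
45

The electron can occupy levels n = 5, 6, ..., 14 during de-excitation — that is m = 14 - 5 + 1 = 10 distinct levels.

The number of distinct spectral lines equals the number of ways to choose 2 of these m levels (each pair gives one possible emission transition):

Number of lines = m(m-1)/2 = 10×9/2 = 45

These correspond to all possible transitions between the 10 levels:
14 → 13, 14 → 12, 14 → 11, 14 → 10, 14 → 9, 14 → 8, 14 → 7, 14 → 6...

Each transition produces a photon with a unique energy (and thus wavelength). This count does not depend on Z.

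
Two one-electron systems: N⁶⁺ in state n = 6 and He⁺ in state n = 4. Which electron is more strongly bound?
N⁶⁺ at n = 6 (E = -18.518869 eV)

Using E_n = -13.6057 Z² / n² eV:

N⁶⁺ (Z = 7) at n = 6:
E = -13.6057 × 7² / 6² = -13.6057 × 49 / 36 = -18.518869444 eV

He⁺ (Z = 2) at n = 4:
E = -13.6057 × 2² / 4² = -13.6057 × 4 / 16 = -3.401425000 eV

Since -18.518869444 eV < -3.401425000 eV,
N⁶⁺ at n = 6 is more tightly bound (requires more energy to ionize).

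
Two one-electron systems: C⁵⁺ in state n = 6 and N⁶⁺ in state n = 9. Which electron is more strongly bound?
C⁵⁺ at n = 6 (E = -13.6057 eV)

Using E_n = -13.6057 Z² / n² eV:

C⁵⁺ (Z = 6) at n = 6:
E = -13.6057 × 6² / 6² = -13.6057 × 36 / 36 = -13.6057000 eV

N⁶⁺ (Z = 7) at n = 9:
E = -13.6057 × 7² / 9² = -13.6057 × 49 / 81 = -8.2306086 eV

Since -13.6057000 eV < -8.2306086 eV,
C⁵⁺ at n = 6 is more tightly bound (requires more energy to ionize).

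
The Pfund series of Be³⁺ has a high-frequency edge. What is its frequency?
2.11e+15 Hz

The series limit corresponds to the transition from n = ∞ to n = 5.
This is the highest energy (shortest wavelength) transition in the Pfund series.

E_∞ = 0 eV
E_5 = -13.6057 × 4² / 5² = -8.70765 eV

Energy at series limit:
ΔE = E_∞ - E_5 = 0 - (-8.70765) = 8.70765 eV
E = 8.70765 eV × (1.602177 × 10⁻¹⁹ J/eV) = 1.3951e-18 J
f = E/h = 1.3951e-18 J / (6.62607 × 10⁻³⁴ J·s) = 2.11e+15 Hz

This energy equals the ionization energy from the n = 5 state of Be³⁺.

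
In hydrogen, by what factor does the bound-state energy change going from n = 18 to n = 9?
4.00000

Using E_n = -13.6057 Z² / n² eV with Z = 1:

E_9 = -13.6057 / 9² = -13.6057 / 81 = -0.16797160494 eV
E_18 = -13.6057 / 18² = -13.6057 / 324 = -0.04199290123 eV

The ratio is:
E_9/E_18 = (-0.16797160494) / (-0.04199290123)
E_9/E_18 = (-13.6057/81) / (-13.6057/324)
E_9/E_18 = 324/81
E_9/E_18 = 4.00000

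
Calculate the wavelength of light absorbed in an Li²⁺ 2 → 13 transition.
41.482 nm

First, find the transition energy using E_n = -13.6057 Z² / n² eV:
E_2 = -13.6057 × 3² / 2² = -30.61283 eV
E_13 = -13.6057 × 3² / 13² = -0.72456 eV

Photon energy: |ΔE| = |E_13 - E_2| = 29.88827 eV

Convert to wavelength using E = hc/λ with hc = 1239.84 eV·nm:
λ = hc/E = 1239.84 eV·nm / 29.88827 eV
λ = 41.482 nm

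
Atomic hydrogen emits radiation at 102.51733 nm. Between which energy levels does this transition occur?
n = 3 → n = 1

First, find the photon energy from the wavelength (hc = 1239.84 eV·nm):
E = hc/λ = 1239.84 eV·nm / 102.51733 nm = 12.093955 eV

The energy levels of hydrogen satisfy E_n = -13.6057 / n² eV, so an emission n_i → n_f releases
ΔE = 13.6057 × (1/n_f² − 1/n_i²) eV.

Setting ΔE equal to the photon energy:
1/n_f² − 1/n_i² = 12.093955 / 13.6057 = 0.88888885

Since 1/n_i² must be positive, we need 1/n_f² > 0.88888885, i.e. n_f ≤ 1. For each allowed n_f, solve n_i = (1/n_f² − 0.88888885)^(−1/2) and check whether it is a whole number:
  n_f = 1: 1/n_i² = 1.00000000 − 0.88888885 = 0.11111115 → n_i = 3.000  → integer, n_i = 3 ✓

Only n_f = 1 gives an integer upper level, n_i = 3.

The transition is from n = 3 to n = 1 (emission).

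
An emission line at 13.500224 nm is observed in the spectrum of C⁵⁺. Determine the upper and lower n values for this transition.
n = 4 → n = 2

First, find the photon energy from the wavelength (hc = 1239.84 eV·nm):
E = hc/λ = 1239.84 eV·nm / 13.500224 nm = 91.838476 eV

The energy levels of C⁵⁺ satisfy E_n = -13.6057 × 6² / n² eV, so an emission n_i → n_f releases
ΔE = 13.6057 × 6² × (1/n_f² − 1/n_i²) eV.

Setting ΔE equal to the photon energy:
1/n_f² − 1/n_i² = 91.838476 / (13.6057 × 6²) = 0.18750000

Since 1/n_i² must be positive, we need 1/n_f² > 0.18750000, i.e. n_f ≤ 2. For each allowed n_f, solve n_i = (1/n_f² − 0.18750000)^(−1/2) and check whether it is a whole number:
  n_f = 1: 1/n_i² = 1.00000000 − 0.18750000 = 0.81250000 → n_i = 1.109  (not an integer) ✗
  n_f = 2: 1/n_i² = 0.25000000 − 0.18750000 = 0.06250000 → n_i = 4.000  → integer, n_i = 4 ✓

Only n_f = 2 gives an integer upper level, n_i = 4.

The transition is from n = 4 to n = 2 (emission).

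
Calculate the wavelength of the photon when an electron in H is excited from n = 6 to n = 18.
3690.62378 nm

First, find the transition energy using E_n = -13.6057 / n² eV:
E_6 = -13.6057 / 6² = -0.37793611111 eV
E_18 = -13.6057 / 18² = -0.04199290123 eV

Photon energy: |ΔE| = |E_18 - E_6| = 0.33594320988 eV

Convert to wavelength using E = hc/λ with hc = 1239.84 eV·nm:
λ = hc/E = 1239.84 eV·nm / 0.33594320988 eV
λ = 3690.62378 nm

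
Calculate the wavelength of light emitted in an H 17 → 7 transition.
5376.844 nm

First, find the transition energy using E_n = -13.6057 / n² eV:
E_17 = -13.6057 / 17² = -0.047078547 eV
E_7 = -13.6057 / 7² = -0.277667347 eV

Photon energy: |ΔE| = |E_7 - E_17| = 0.230588800 eV

Convert to wavelength using E = hc/λ with hc = 1239.84 eV·nm:
λ = hc/E = 1239.84 eV·nm / 0.230588800 eV
λ = 5376.844 nm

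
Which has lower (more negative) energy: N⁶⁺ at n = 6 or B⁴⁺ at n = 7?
N⁶⁺ at n = 6 (E = -18.52 eV)

Using E_n = -13.6057 Z² / n² eV:

N⁶⁺ (Z = 7) at n = 6:
E = -13.6057 × 7² / 6² = -13.6057 × 49 / 36 = -18.51887 eV

B⁴⁺ (Z = 5) at n = 7:
E = -13.6057 × 5² / 7² = -13.6057 × 25 / 49 = -6.94168 eV

Since -18.51887 eV < -6.94168 eV,
N⁶⁺ at n = 6 is more tightly bound (requires more energy to ionize).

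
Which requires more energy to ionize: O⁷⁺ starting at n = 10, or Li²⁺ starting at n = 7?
O⁷⁺ at n = 10 (E = -8.70765 eV)

Using E_n = -13.6057 Z² / n² eV:

O⁷⁺ (Z = 8) at n = 10:
E = -13.6057 × 8² / 10² = -13.6057 × 64 / 100 = -8.70764800 eV

Li²⁺ (Z = 3) at n = 7:
E = -13.6057 × 3² / 7² = -13.6057 × 9 / 49 = -2.49900612 eV

Since -8.70764800 eV < -2.49900612 eV,
O⁷⁺ at n = 10 is more tightly bound (requires more energy to ionize).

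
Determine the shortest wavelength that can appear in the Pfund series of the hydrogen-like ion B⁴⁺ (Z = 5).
91.13 nm

The series limit corresponds to the transition from n = ∞ to n = 5.
This is the highest energy (shortest wavelength) transition in the Pfund series.

E_∞ = 0 eV
E_5 = -13.6057 × 5² / 5² = -13.6057 eV

Energy at series limit:
ΔE = E_∞ - E_5 = 0 - (-13.6057) = 13.6057 eV
λ = hc/E = 1239.84 eV·nm / 13.6057 eV = 91.13 nm

This energy equals the ionization energy from the n = 5 state of B⁴⁺.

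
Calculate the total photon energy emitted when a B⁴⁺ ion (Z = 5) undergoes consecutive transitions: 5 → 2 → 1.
326.53680 eV

The energy levels of B⁴⁺ are E_n = -13.6057 × 5² / n² eV.

First transition (5 → 2):
ΔE₁ = |E_2 - E_5|
ΔE₁ = |-85.03562500000 - (-13.60570000000)| = 71.42992500 eV

Second transition (2 → 1):
ΔE₂ = |E_1 - E_2|
ΔE₂ = |-340.14250000000 - (-85.03562500000)| = 255.10687500 eV

Total energy released:
E_total = ΔE₁ + ΔE₂ = 71.42992500 + 255.10687500 = 326.53680 eV

Note: This equals the direct transition 5 → 1: 326.53680 eV ✓
Energy is conserved regardless of the path taken.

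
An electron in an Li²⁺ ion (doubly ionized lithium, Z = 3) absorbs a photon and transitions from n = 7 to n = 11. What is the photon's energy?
1.487 eV

The energy levels of a hydrogen-like atom are E_n = -13.6057 Z² eV / n².

Energy at n = 7: E_7 = -13.6057 × 3² / 7² = -2.499006 eV
Energy at n = 11: E_11 = -13.6057 × 3² / 11² = -1.011994 eV

The excitation energy is the difference:
ΔE = E_11 - E_7
ΔE = -1.011994 - (-2.499006)
ΔE = 1.487 eV

Since this is positive, energy must be absorbed (photon absorption).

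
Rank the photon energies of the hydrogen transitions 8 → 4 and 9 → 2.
9 → 2

Calculate the energy for each transition:

Transition 8 → 4:
ΔE₁ = |E_4 - E_8| = |-13.6057/4² - (-13.6057/8²)|
ΔE₁ = |-0.85035625 - (-0.21258906)| = 0.63777 eV

Transition 9 → 2:
ΔE₂ = |E_2 - E_9| = |-13.6057/2² - (-13.6057/9²)|
ΔE₂ = |-3.40142500 - (-0.16797160)| = 3.23345 eV

Since 3.23345 eV > 0.63777 eV, the transition 9 → 2 emits the more energetic photon.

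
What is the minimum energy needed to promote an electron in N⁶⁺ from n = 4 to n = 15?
38.70444 eV

The energy levels of a hydrogen-like atom are E_n = -13.6057 Z² eV / n².

Energy at n = 4: E_4 = -13.6057 × 7² / 4² = -41.66745625 eV
Energy at n = 15: E_15 = -13.6057 × 7² / 15² = -2.96301911 eV

The excitation energy is the difference:
ΔE = E_15 - E_4
ΔE = -2.96301911 - (-41.66745625)
ΔE = 38.70444 eV

Since this is positive, energy must be absorbed (photon absorption).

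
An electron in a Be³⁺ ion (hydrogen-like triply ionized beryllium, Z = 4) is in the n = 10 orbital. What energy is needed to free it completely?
2.1769 eV

The ionization energy is the energy needed to remove the electron completely (n → ∞).

For a hydrogen-like ion with Z = 4, E_n = -13.6057 Z² / n² eV.

At n = 10: E_10 = -13.6057 × 4² / 10² = -2.1769120 eV
At n = ∞: E_∞ = 0 eV

Ionization energy = E_∞ - E_10 = 0 - (-2.1769120) = 2.1769120 eV
Ionization energy ≈ 2.1769 eV

This is also called the binding energy of the electron in state n = 10.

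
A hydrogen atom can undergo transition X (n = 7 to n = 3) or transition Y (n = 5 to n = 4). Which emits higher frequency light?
7 → 3

Calculate the energy for each transition:

Transition 7 → 3:
ΔE₁ = |E_3 - E_7| = |-13.6057/3² - (-13.6057/7²)|
ΔE₁ = |-1.511744444444 - (-0.277667346939)| = 1.234077098 eV

Transition 5 → 4:
ΔE₂ = |E_4 - E_5| = |-13.6057/4² - (-13.6057/5²)|
ΔE₂ = |-0.850356250000 - (-0.544228000000)| = 0.306128250 eV

Since 1.234077098 eV > 0.306128250 eV, the transition 7 → 3 emits the more energetic photon.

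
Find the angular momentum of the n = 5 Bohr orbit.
5.273e-34 J·s (or 5ℏ)

In the Bohr model, angular momentum is quantized:
L = nℏ

where ℏ = h/(2π) = 1.05457e-34 J·s

For n = 5:
L = 5 × 1.05457e-34 J·s
L = 5.273e-34 J·s

This can also be written as L = 5ℏ.
The angular momentum is an integer multiple of the reduced Planck constant.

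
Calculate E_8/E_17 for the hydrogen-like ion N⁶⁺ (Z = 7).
4.515625

Using E_n = -13.6057 Z² / n² eV with Z = 7:

E_8 = -13.6057 × 7² / 8² = -666.6793 / 64 = -10.4168640625 eV
E_17 = -13.6057 × 7² / 17² = -666.6793 / 289 = -2.3068487889 eV

The ratio is:
E_8/E_17 = (-10.4168640625) / (-2.3068487889)
E_8/E_17 = (-666.6793/64) / (-666.6793/289)
E_8/E_17 = 289/64
E_8/E_17 = 4.515625
(Note: the Z² factors cancel in the ratio.)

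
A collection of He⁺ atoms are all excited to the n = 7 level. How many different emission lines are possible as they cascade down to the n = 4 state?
6

The electron can occupy levels n = 4, 5, ..., 7 during de-excitation — that is m = 7 - 4 + 1 = 4 distinct levels.

The number of distinct spectral lines equals the number of ways to choose 2 of these m levels (each pair gives one possible emission transition):

Number of lines = m(m-1)/2 = 4×3/2 = 6

These correspond to all possible transitions between the 4 levels:
7 → 6, 7 → 5, 7 → 4, 6 → 5, 6 → 4, 5 → 4

Each transition produces a photon with a unique energy (and thus wavelength). This count does not depend on Z.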